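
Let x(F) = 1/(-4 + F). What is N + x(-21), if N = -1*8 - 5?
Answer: -326/25 ≈ -13.040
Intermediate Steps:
N = -13 (N = -8 - 5 = -13)
N + x(-21) = -13 + 1/(-4 - 21) = -13 + 1/(-25) = -13 - 1/25 = -326/25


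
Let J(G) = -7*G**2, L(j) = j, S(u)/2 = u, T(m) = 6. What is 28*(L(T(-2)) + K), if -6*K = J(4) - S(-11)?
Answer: 588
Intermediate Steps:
S(u) = 2*u
K = 15 (K = -(-7*4**2 - 2*(-11))/6 = -(-7*16 - 1*(-22))/6 = -(-112 + 22)/6 = -1/6*(-90) = 15)
28*(L(T(-2)) + K) = 28*(6 + 15) = 28*21 = 588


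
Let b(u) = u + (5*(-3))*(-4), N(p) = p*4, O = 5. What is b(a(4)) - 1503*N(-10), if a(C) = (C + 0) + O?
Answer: 60189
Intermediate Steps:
N(p) = 4*p
a(C) = 5 + C (a(C) = (C + 0) + 5 = C + 5 = 5 + C)
b(u) = 60 + u (b(u) = u - 15*(-4) = u + 60 = 60 + u)
b(a(4)) - 1503*N(-10) = (60 + (5 + 4)) - 6012*(-10) = (60 + 9) - 1503*(-40) = 69 + 60120 = 60189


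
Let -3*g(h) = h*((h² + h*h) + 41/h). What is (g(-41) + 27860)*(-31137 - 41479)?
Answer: -16075802696/3 ≈ -5.3586e+9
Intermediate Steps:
g(h) = -h*(2*h² + 41/h)/3 (g(h) = -h*((h² + h*h) + 41/h)/3 = -h*((h² + h²) + 41/h)/3 = -h*(2*h² + 41/h)/3)
(g(-41) + 27860)*(-31137 - 41479) = ((-41/3 - ⅔*(-41)³) + 27860)*(-31137 - 41479) = ((-41/3 - ⅔*(-68921)) + 27860)*(-72616) = ((-41/3 + 137842/3) + 27860)*(-72616) = (137801/3 + 27860)*(-72616) = (221381/3)*(-72616) = -16075802696/3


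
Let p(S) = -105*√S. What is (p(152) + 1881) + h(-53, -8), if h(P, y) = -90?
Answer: 1791 - 210*√38 ≈ 496.47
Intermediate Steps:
(p(152) + 1881) + h(-53, -8) = (-210*√38 + 1881) - 90 = (1881 - 210*√38) - 90 = 1791 - 210*√38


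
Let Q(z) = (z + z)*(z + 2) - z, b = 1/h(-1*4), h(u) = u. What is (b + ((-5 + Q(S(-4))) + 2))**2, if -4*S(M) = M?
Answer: 49/16 ≈ 3.0625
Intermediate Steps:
S(M) = -M/4
b = -1/4 (b = 1/(-1*4) = 1/(-4) = -1/4 ≈ -0.25000)
Q(z) = -z + 2*z*(2 + z) (Q(z) = (2*z)*(2 + z) - z = 2*z*(2 + z) - z = -z + 2*z*(2 + z))
(b + ((-5 + Q(S(-4))) + 2))**2 = (-1/4 + ((-5 + (-1/4*(-4))*(3 + 2*(-1/4*(-4)))) + 2))**2 = (-1/4 + ((-5 + 1*(3 + 2*1)) + 2))**2 = (-1/4 + ((-5 + 1*(3 + 2)) + 2))**2 = (-1/4 + ((-5 + 1*5) + 2))**2 = (-1/4 + ((-5 + 5) + 2))**2 = (-1/4 + (0 + 2))**2 = (-1/4 + 2)**2 = (7/4)**2 = 49/16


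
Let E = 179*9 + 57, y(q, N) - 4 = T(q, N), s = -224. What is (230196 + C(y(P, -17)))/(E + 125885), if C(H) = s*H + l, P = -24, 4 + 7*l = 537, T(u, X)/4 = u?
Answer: 1756161/892871 ≈ 1.9669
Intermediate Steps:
T(u, X) = 4*u
l = 533/7 (l = -4/7 + (⅐)*537 = -4/7 + 537/7 = 533/7 ≈ 76.143)
y(q, N) = 4 + 4*q
E = 1668 (E = 1611 + 57 = 1668)
C(H) = 533/7 - 224*H (C(H) = -224*H + 533/7 = 533/7 - 224*H)
(230196 + C(y(P, -17)))/(E + 125885) = (230196 + (533/7 - 224*(4 + 4*(-24))))/(1668 + 125885) = (230196 + (533/7 - 224*(4 - 96)))/127553 = (230196 + (533/7 - 224*(-92)))*(1/127553) = (230196 + (533/7 + 20608))*(1/127553) = (230196 + 144789/7)*(1/127553) = (1756161/7)*(1/127553) = 1756161/892871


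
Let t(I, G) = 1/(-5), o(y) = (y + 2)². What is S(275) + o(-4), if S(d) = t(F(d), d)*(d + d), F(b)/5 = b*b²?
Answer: -106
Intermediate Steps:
o(y) = (2 + y)²
F(b) = 5*b³ (F(b) = 5*(b*b²) = 5*b³)
t(I, G) = -⅕
S(d) = -2*d/5 (S(d) = -(d + d)/5 = -2*d/5)
S(275) + o(-4) = -⅖*275 + (2 - 4)² = -110 + (-2)² = -110 + 4 = -106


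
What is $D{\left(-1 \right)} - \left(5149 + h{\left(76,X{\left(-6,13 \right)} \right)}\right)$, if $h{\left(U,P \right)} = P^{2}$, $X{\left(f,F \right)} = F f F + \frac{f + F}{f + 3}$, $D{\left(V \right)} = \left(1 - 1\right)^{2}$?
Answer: $- \frac{9342742}{9} \approx -1.0381 \cdot 10^{6}$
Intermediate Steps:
$D{\left(V \right)} = 0$ ($D{\left(V \right)} = 0^{2} = 0$)
$X{\left(f,F \right)} = f F^{2} + \frac{F + f}{3 + f}$
$D{\left(-1 \right)} - \left(5149 + h{\left(76,X{\left(-6,13 \right)} \right)}\right) = 0 - \left(5149 + \left(\frac{13 - 6 + 13^{2} \left(-6\right)^{2} + 3 \left(-6\right) 13^{2}}{3 - 6}\right)^{2}\right) = 0 - \left(5149 + \left(\frac{13 - 6 + 169 \cdot 36 + 3 \left(-6\right) 169}{-3}\right)^{2}\right) = 0 - \left(5149 + \left(- \frac{13 - 6 + 6084 - 3042}{3}\right)^{2}\right) = 0 - \left(5149 + \left(\left(- \frac{1}{3}\right) 3049\right)^{2}\right) = 0 - \frac{9342742}{9} = - \frac{9342742}{9}$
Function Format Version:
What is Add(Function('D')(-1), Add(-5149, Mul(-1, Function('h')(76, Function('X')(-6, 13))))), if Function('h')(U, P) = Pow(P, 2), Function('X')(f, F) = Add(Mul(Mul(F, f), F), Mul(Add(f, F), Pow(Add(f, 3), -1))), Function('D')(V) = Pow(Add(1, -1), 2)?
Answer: Rational(-9342742, 9) ≈ -1.0381e+6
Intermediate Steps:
Function('D')(V) = 0 (Function('D')(V) = Pow(0, 2) = 0)
Function('X')(f, F) = Add(Mul(f, Pow(F, 2)), Mul(Pow(Add(3, f), -1), Add(F, f))) (Function('X')(f, F) = Add(Mul(f, Pow(F, 2)), Mul(Add(F, f), Pow(Add(3, f), -1))) = Add(Mul(f, Pow(F, 2)), Mul(Pow(Add(3, f), -1), Add(F, f))))
Add(Function('D')(-1), Add(-5149, Mul(-1, Function('h')(76, Function('X')(-6, 13))))) = Add(0, Add(-5149, Mul(-1, Pow(Mul(Pow(Add(3, -6), -1), Add(13, -6, Mul(Pow(13, 2), Pow(-6, 2)), Mul(3, -6, Pow(13, 2)))), 2)))) = Add(0, Add(-5149, Mul(-1, Pow(Mul(Pow(-3, -1), Add(13, -6, Mul(169, 36), Mul(3, -6, 169))), 2)))) = Add(0, Add(-5149, Mul(-1, Pow(Mul(Rational(-1, 3), Add(13, -6, 6084, -3042)), 2)))) = Add(0, Add(-5149, Mul(-1, Pow(Mul(Rational(-1, 3), 3049), 2)))) = Add(0, Add(-5149, Mul(-1, Pow(Rational(-3049, 3), 2)))) = Add(0, Add(-5149, Mul(-1, Rational(9296401, 9)))) = Add(0, Add(-5149, Rational(-9296401, 9))) = Add(0, Rational(-9342742, 9)) = Rational(-9342742, 9)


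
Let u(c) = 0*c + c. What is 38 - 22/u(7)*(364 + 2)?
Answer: -7786/7 ≈ -1112.3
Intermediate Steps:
u(c) = c (u(c) = 0 + c = c)
38 - 22/u(7)*(364 + 2) = 38 - 22/7*(364 + 2) = 38 - 22*(1/7)*366 = 38 - 22*366/7 = 38 - 1*8052/7 = 38 - 8052/7 = -7786/7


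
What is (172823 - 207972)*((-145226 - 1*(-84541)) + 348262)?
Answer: -10108043973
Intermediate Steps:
(172823 - 207972)*((-145226 - 1*(-84541)) + 348262) = -35149*((-145226 + 84541) + 348262) = -35149*(-60685 + 348262) = -35149*287577 = -10108043973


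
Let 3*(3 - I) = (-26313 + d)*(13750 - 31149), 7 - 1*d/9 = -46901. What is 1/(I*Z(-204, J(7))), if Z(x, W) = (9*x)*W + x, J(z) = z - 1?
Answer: -1/25759439805000 ≈ -3.8821e-14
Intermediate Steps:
d = 422172 (d = 63 - 9*(-46901) = 63 + 422109 = 422172)
J(z) = -1 + z
Z(x, W) = x + 9*W*x (Z(x, W) = 9*W*x + x = x + 9*W*x)
I = 2295850250 (I = 3 - (-26313 + 422172)*(13750 - 31149)/3 = 3 - 131953*(-17399) = 3 - ⅓*(-6887550741) = 3 + 2295850247 = 2295850250)
1/(I*Z(-204, J(7))) = 1/(2295850250*((-204*(1 + 9*(-1 + 7))))) = 1/(2295850250*((-204*(1 + 9*6)))) = 1/(2295850250*((-204*(1 + 54)))) = 1/(2295850250*((-204*55))) = (1/2295850250)/(-11220) = (1/2295850250)*(-1/11220) = -1/25759439805000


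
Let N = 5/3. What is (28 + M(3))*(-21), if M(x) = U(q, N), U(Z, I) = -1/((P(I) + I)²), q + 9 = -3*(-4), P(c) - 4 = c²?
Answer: -3394587/5776 ≈ -587.71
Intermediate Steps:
P(c) = 4 + c²
N = 5/3 (N = 5*(⅓) = 5/3 ≈ 1.6667)
q = 3 (q = -9 - 3*(-4) = -9 + 12 = 3)
U(Z, I) = -1/(4 + I + I²)² (U(Z, I) = -1/(((4 + I²) + I)²) = -1/((4 + I + I²)²) = -1/(4 + I + I²)²)
M(x) = -81/5776 (M(x) = -1/(4 + 5/3 + (5/3)²)² = -1/(4 + 5/3 + 25/9)² = -1/(76/9)² = -1*81/5776 = -81/5776)
(28 + M(3))*(-21) = (28 - 81/5776)*(-21) = (161647/5776)*(-21) = -3394587/5776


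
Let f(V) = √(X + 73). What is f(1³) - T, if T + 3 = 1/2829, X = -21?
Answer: 8486/2829 + 2*√13 ≈ 10.211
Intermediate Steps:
f(V) = 2*√13 (f(V) = √(-21 + 73) = √52 = 2*√13)
T = -8486/2829 (T = -3 + 1/2829 = -8486/2829 ≈ -2.9996)
f(1³) - T = 2*√13 - 1*(-8486/2829) = 2*√13 + 8486/2829 = 8486/2829 + 2*√13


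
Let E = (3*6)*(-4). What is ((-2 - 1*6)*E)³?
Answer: 191102976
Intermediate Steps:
E = -72 (E = 18*(-4) = -72)
((-2 - 1*6)*E)³ = ((-2 - 1*6)*(-72))³ = ((-2 - 6)*(-72))³ = (-8*(-72))³ = 576³ = 191102976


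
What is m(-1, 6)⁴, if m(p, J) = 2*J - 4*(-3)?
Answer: 331776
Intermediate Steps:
m(p, J) = 12 + 2*J (m(p, J) = 2*J + 12 = 12 + 2*J)
m(-1, 6)⁴ = (12 + 2*6)⁴ = (12 + 12)⁴ = 24⁴ = 331776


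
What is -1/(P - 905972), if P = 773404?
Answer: 1/132568 ≈ 7.5433e-6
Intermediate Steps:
-1/(P - 905972) = -1/(773404 - 905972) = -1/(-132568) = -1*(-1/132568) = 1/132568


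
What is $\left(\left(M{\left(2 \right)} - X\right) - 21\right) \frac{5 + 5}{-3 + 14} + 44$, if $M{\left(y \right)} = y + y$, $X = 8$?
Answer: $\frac{234}{11} \approx 21.273$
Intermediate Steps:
$M{\left(y \right)} = 2 y$
$\left(\left(M{\left(2 \right)} - X\right) - 21\right) \frac{5 + 5}{-3 + 14} + 44 = \left(\left(2 \cdot 2 - 8\right) - 21\right) \frac{5 + 5}{-3 + 14} + 44 = \left(\left(4 - 8\right) - 21\right) \frac{10}{11} + 44 = \left(-4 - 21\right) 10 \cdot \frac{1}{11} + 44 = \left(-25\right) \frac{10}{11} + 44 = - \frac{250}{11} + 44 = \frac{234}{11}$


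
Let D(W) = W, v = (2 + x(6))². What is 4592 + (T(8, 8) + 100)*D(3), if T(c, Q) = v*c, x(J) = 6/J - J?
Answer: 5108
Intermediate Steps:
x(J) = -J + 6/J
v = 9 (v = (2 + (-1*6 + 6/6))² = (2 + (-6 + 6*(⅙)))² = (2 + (-6 + 1))² = (2 - 5)² = (-3)² = 9)
T(c, Q) = 9*c
4592 + (T(8, 8) + 100)*D(3) = 4592 + (9*8 + 100)*3 = 4592 + (72 + 100)*3 = 4592 + 172*3 = 4592 + 516 = 5108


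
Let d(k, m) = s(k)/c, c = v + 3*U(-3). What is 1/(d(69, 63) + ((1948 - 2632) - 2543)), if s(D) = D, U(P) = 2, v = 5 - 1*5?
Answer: -2/6431 ≈ -0.00031099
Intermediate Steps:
v = 0 (v = 5 - 5 = 0)
c = 6 (c = 0 + 3*2 = 0 + 6 = 6)
d(k, m) = k/6
1/(d(69, 63) + ((1948 - 2632) - 2543)) = 1/((1/6)*69 + ((1948 - 2632) - 2543)) = 1/(23/2 + (-684 - 2543)) = 1/(23/2 - 3227) = 1/(-6431/2) = -2/6431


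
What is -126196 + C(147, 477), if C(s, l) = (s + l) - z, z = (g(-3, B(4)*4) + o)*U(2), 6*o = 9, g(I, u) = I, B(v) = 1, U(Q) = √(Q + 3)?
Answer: -125572 + 3*√5/2 ≈ -1.2557e+5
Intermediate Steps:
U(Q) = √(3 + Q)
o = 3/2 (o = (⅙)*9 = 3/2 ≈ 1.5000)
z = -3*√5/2 (z = (-3 + 3/2)*√(3 + 2) = -3*√5/2 ≈ -3.3541)
C(s, l) = l + s + 3*√5/2 (C(s, l) = (s + l) - (-3)*√5/2 = (l + s) + 3*√5/2 = l + s + 3*√5/2)
-126196 + C(147, 477) = -126196 + (477 + 147 + 3*√5/2) = -126196 + (624 + 3*√5/2) = -125572 + 3*√5/2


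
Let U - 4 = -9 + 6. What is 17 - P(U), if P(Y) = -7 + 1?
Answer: 23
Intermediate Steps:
U = 1 (U = 4 + (-9 + 6) = 4 - 3 = 1)
P(Y) = -6
17 - P(U) = 17 - 1*(-6) = 17 + 6 = 23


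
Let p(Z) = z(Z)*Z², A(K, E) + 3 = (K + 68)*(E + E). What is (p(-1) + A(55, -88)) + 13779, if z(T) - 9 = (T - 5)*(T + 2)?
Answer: -7869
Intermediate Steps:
z(T) = 9 + (-5 + T)*(2 + T) (z(T) = 9 + (T - 5)*(T + 2) = 9 + (-5 + T)*(2 + T))
A(K, E) = -3 + 2*E*(68 + K) (A(K, E) = -3 + (K + 68)*(E + E) = -3 + (68 + K)*(2*E) = -3 + 2*E*(68 + K))
p(Z) = Z²*(-1 + Z² - 3*Z) (p(Z) = (-1 + Z² - 3*Z)*Z² = Z²*(-1 + Z² - 3*Z))
(p(-1) + A(55, -88)) + 13779 = ((-1)²*(-1 + (-1)² - 3*(-1)) + (-3 + 136*(-88) + 2*(-88)*55)) + 13779 = (1*(-1 + 1 + 3) + (-3 - 11968 - 9680)) + 13779 = (1*3 - 21651) + 13779 = (3 - 21651) + 13779 = -21648 + 13779 = -7869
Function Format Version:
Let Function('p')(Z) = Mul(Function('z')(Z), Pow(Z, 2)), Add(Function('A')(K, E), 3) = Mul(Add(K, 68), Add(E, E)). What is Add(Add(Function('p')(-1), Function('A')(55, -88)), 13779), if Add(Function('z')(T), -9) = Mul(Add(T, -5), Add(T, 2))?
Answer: -7869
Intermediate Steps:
Function('z')(T) = Add(9, Mul(Add(-5, T), Add(2, T))) (Function('z')(T) = Add(9, Mul(Add(T, -5), Add(T, 2))) = Add(9, Mul(Add(-5, T), Add(2, T))))
Function('A')(K, E) = Add(-3, Mul(2, E, Add(68, K))) (Function('A')(K, E) = Add(-3, Mul(Add(K, 68), Add(E, E))) = Add(-3, Mul(Add(68, K), Mul(2, E))) = Add(-3, Mul(2, E, Add(68, K))))
Function('p')(Z) = Mul(Pow(Z, 2), Add(-1, Pow(Z, 2), Mul(-3, Z))) (Function('p')(Z) = Mul(Add(-1, Pow(Z, 2), Mul(-3, Z)), Pow(Z, 2)) = Mul(Pow(Z, 2), Add(-1, Pow(Z, 2), Mul(-3, Z))))
Add(Add(Function('p')(-1), Function('A')(55, -88)), 13779) = Add(Add(Mul(Pow(-1, 2), Add(-1, Pow(-1, 2), Mul(-3, -1))), Add(-3, Mul(136, -88), Mul(2, -88, 55))), 13779) = Add(Add(Mul(1, Add(-1, 1, 3)), Add(-3, -11968, -9680)), 13779) = Add(Add(Mul(1, 3), -21651), 13779) = Add(Add(3, -21651), 13779) = Add(-21648, 13779) = -7869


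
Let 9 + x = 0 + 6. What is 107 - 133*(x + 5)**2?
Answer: -425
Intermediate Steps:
x = -3 (x = -9 + (0 + 6) = -9 + 6 = -3)
107 - 133*(x + 5)**2 = 107 - 133*(-3 + 5)**2 = 107 - 133*2**2 = 107 - 133*4 = 107 - 532 = -425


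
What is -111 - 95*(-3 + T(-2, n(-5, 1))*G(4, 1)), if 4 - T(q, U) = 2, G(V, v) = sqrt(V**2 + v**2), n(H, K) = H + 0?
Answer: 174 - 190*sqrt(17) ≈ -609.39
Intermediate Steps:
n(H, K) = H
T(q, U) = 2 (T(q, U) = 4 - 1*2 = 4 - 2 = 2)
-111 - 95*(-3 + T(-2, n(-5, 1))*G(4, 1)) = -111 - 95*(-3 + 2*sqrt(4**2 + 1**2)) = -111 - 95*(-3 + 2*sqrt(16 + 1)) = -111 - 95*(-3 + 2*sqrt(17)) = -111 + (285 - 190*sqrt(17)) = 174 - 190*sqrt(17)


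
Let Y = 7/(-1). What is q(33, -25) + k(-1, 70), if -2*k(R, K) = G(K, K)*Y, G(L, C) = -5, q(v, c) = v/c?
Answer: -941/50 ≈ -18.820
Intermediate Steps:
Y = -7 (Y = 7*(-1) = -7)
k(R, K) = -35/2 (k(R, K) = -(-5)*(-7)/2 = -½*35 = -35/2)
q(33, -25) + k(-1, 70) = 33/(-25) - 35/2 = 33*(-1/25) - 35/2 = -33/25 - 35/2 = -941/50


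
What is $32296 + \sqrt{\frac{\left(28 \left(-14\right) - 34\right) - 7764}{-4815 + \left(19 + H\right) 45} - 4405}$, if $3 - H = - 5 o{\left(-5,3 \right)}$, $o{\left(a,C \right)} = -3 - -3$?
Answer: $32296 + \frac{i \sqrt{31810655}}{85} \approx 32296.0 + 66.354 i$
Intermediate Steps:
$o{\left(a,C \right)} = 0$ ($o{\left(a,C \right)} = -3 + 3 = 0$)
$H = 3$ ($H = 3 - \left(-5\right) 0 = 3 - 0 = 3 + 0 = 3$)
$32296 + \sqrt{\frac{\left(28 \left(-14\right) - 34\right) - 7764}{-4815 + \left(19 + H\right) 45} - 4405} = 32296 + \sqrt{\frac{\left(28 \left(-14\right) - 34\right) - 7764}{-4815 + \left(19 + 3\right) 45} - 4405} = 32296 + \sqrt{\frac{\left(-392 - 34\right) - 7764}{-4815 + 22 \cdot 45} - 4405} = 32296 + \sqrt{\frac{-426 - 7764}{-4815 + 990} - 4405} = 32296 + \sqrt{- \frac{8190}{-3825} - 4405} = 32296 + \sqrt{\left(-8190\right) \left(- \frac{1}{3825}\right) - 4405} = 32296 + \sqrt{\frac{182}{85} - 4405} = 32296 + \sqrt{- \frac{374243}{85}} = 32296 + \frac{i \sqrt{31810655}}{85}$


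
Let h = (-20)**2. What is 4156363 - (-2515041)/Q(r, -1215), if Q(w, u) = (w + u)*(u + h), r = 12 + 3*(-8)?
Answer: 1385462098952/333335 ≈ 4.1564e+6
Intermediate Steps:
h = 400
r = -12 (r = 12 - 24 = -12)
Q(w, u) = (400 + u)*(u + w) (Q(w, u) = (w + u)*(u + 400) = (u + w)*(400 + u) = (400 + u)*(u + w))
4156363 - (-2515041)/Q(r, -1215) = 4156363 - (-2515041)/((-1215)**2 + 400*(-1215) + 400*(-12) - 1215*(-12)) = 4156363 - (-2515041)/(1476225 - 486000 - 4800 + 14580) = 4156363 - (-2515041)/1000005 = 4156363 - 1*(-838347/333335) = 4156363 + 838347/333335 = 1385462098952/333335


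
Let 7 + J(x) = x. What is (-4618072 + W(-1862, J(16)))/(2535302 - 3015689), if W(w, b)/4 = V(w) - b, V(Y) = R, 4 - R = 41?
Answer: 4618256/480387 ≈ 9.6136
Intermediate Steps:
R = -37 (R = 4 - 1*41 = 4 - 41 = -37)
J(x) = -7 + x
V(Y) = -37
W(w, b) = -148 - 4*b (W(w, b) = 4*(-37 - b) = -148 - 4*b)
(-4618072 + W(-1862, J(16)))/(2535302 - 3015689) = (-4618072 + (-148 - 4*(-7 + 16)))/(2535302 - 3015689) = (-4618072 + (-148 - 4*9))/(-480387) = (-4618072 + (-148 - 36))*(-1/480387) = (-4618072 - 184)*(-1/480387) = -4618256*(-1/480387) = 4618256/480387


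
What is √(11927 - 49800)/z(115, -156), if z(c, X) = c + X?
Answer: -11*I*√313/41 ≈ -4.7466*I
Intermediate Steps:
z(c, X) = X + c
√(11927 - 49800)/z(115, -156) = √(11927 - 49800)/(-156 + 115) = √(-37873)/(-41) = (11*I*√313)*(-1/41) = -11*I*√313/41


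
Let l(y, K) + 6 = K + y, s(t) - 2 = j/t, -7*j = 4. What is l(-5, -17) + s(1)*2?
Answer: -176/7 ≈ -25.143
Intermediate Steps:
j = -4/7 (j = -⅐*4 = -4/7 ≈ -0.57143)
s(t) = 2 - 4/(7*t)
l(y, K) = -6 + K + y (l(y, K) = -6 + (K + y) = -6 + K + y)
l(-5, -17) + s(1)*2 = (-6 - 17 - 5) + (2 - 4/7/1)*2 = -28 + (2 - 4/7*1)*2 = -28 + (2 - 4/7)*2 = -28 + (10/7)*2 = -28 + 20/7 = -176/7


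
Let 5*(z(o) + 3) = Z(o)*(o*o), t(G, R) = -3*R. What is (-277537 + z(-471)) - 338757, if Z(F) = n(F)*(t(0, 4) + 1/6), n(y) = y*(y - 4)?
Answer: -234923087159/2 ≈ -1.1746e+11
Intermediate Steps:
n(y) = y*(-4 + y)
Z(F) = -71*F*(-4 + F)/6 (Z(F) = (F*(-4 + F))*(-3*4 + 1/6) = (F*(-4 + F))*(-12 + 1/6) = (F*(-4 + F))*(-71/6) = -71*F*(-4 + F)/6)
z(o) = -3 + 71*o**3*(4 - o)/30 (z(o) = -3 + ((71*o*(4 - o)/6)*(o*o))/5 = -3 + ((71*o*(4 - o)/6)*o**2)/5 = -3 + (71*o**3*(4 - o)/6)/5 = -3 + 71*o**3*(4 - o)/30)
(-277537 + z(-471)) - 338757 = (-277537 + (-3 + (71/30)*(-471)**3*(4 - 1*(-471)))) - 338757 = (-277537 + (-3 + (71/30)*(-104487111)*(4 + 471))) - 338757 = (-277537 + (-3 + (71/30)*(-104487111)*475)) - 338757 = (-277537 + (-3 - 234921854565/2)) - 338757 = (-277537 - 234921854571/2) - 338757 = -234922409645/2 - 338757 = -234923087159/2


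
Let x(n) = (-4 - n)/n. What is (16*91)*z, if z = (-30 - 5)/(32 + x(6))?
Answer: -1680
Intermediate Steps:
x(n) = (-4 - n)/n
z = -15/13 (z = (-30 - 5)/(32 + (-4 - 1*6)/6) = -35/(32 + (-4 - 6)/6) = -35/(32 + (1/6)*(-10)) = -35/(32 - 5/3) = -35/91/3 = -35*3/91 = -15/13 ≈ -1.1538)
(16*91)*z = (16*91)*(-15/13) = 1456*(-15/13) = -1680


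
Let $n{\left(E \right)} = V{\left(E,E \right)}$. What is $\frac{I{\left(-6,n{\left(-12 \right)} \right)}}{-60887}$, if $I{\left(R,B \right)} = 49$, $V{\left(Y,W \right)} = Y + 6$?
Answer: $- \frac{49}{60887} \approx -0.00080477$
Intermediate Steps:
$V{\left(Y,W \right)} = 6 + Y$
$n{\left(E \right)} = 6 + E$
$\frac{I{\left(-6,n{\left(-12 \right)} \right)}}{-60887} = \frac{49}{-60887} = 49 \left(- \frac{1}{60887}\right) = - \frac{49}{60887}$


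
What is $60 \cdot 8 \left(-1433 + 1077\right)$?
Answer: $-170880$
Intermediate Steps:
$60 \cdot 8 \left(-1433 + 1077\right) = 480 \left(-356\right) = -170880$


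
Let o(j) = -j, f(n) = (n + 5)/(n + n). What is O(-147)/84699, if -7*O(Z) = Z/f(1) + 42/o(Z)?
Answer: 341/4150251 ≈ 8.2164e-5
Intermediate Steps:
f(n) = (5 + n)/(2*n) (f(n) = (5 + n)/((2*n)) = (5 + n)*(1/(2*n)) = (5 + n)/(2*n))
O(Z) = 6/Z - Z/21 (O(Z) = -(Z/(((½)*(5 + 1)/1)) + 42/((-Z)))/7 = -(Z/(((½)*1*6)) + 42*(-1/Z))/7 = -(Z/3 - 42/Z)/7 = -(-42/Z + Z/3)/7 = 6/Z - Z/21)
O(-147)/84699 = (6/(-147) - 1/21*(-147))/84699 = (6*(-1/147) + 7)*(1/84699) = (-2/49 + 7)*(1/84699) = (341/49)*(1/84699) = 341/4150251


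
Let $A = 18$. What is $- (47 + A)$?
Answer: $-65$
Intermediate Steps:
$- (47 + A) = - (47 + 18) = \left(-1\right) 65 = -65$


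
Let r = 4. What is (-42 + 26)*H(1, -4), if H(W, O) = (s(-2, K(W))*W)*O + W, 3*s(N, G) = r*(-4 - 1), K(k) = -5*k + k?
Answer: -1328/3 ≈ -442.67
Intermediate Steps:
K(k) = -4*k
s(N, G) = -20/3 (s(N, G) = (4*(-4 - 1))/3 = (4*(-5))/3 = (1/3)*(-20) = -20/3)
H(W, O) = W - 20*O*W/3 (H(W, O) = (-20*W/3)*O + W = -20*O*W/3 + W = W - 20*O*W/3)
(-42 + 26)*H(1, -4) = (-42 + 26)*((1/3)*1*(3 - 20*(-4))) = -16*(3 + 80)/3 = -16*83/3 = -1328/3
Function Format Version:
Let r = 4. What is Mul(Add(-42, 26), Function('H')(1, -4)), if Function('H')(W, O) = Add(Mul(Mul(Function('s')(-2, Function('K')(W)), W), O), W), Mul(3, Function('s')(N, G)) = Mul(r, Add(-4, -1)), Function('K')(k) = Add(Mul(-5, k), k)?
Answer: Rational(-1328, 3) ≈ -442.67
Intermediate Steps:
Function('K')(k) = Mul(-4, k)
Function('s')(N, G) = Rational(-20, 3) (Function('s')(N, G) = Mul(Rational(1, 3), Mul(4, Add(-4, -1))) = Mul(Rational(1, 3), Mul(4, -5)) = Mul(Rational(1, 3), -20) = Rational(-20, 3))
Function('H')(W, O) = Add(W, Mul(Rational(-20, 3), O, W)) (Function('H')(W, O) = Add(Mul(Mul(Rational(-20, 3), W), O), W) = Add(Mul(Rational(-20, 3), O, W), W) = Add(W, Mul(Rational(-20, 3), O, W)))
Mul(Add(-42, 26), Function('H')(1, -4)) = Mul(Add(-42, 26), Mul(Rational(1, 3), 1, Add(3, Mul(-20, -4)))) = Mul(-16, Mul(Rational(1, 3), 1, Add(3, 80))) = Mul(-16, Mul(Rational(1, 3), 1, 83)) = Mul(-16, Rational(83, 3)) = Rational(-1328, 3)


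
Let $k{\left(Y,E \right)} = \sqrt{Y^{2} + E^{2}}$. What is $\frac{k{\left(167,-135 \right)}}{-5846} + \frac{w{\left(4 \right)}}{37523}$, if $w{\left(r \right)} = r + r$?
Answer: $\frac{8}{37523} - \frac{\sqrt{46114}}{5846} \approx -0.03652$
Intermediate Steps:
$w{\left(r \right)} = 2 r$
$k{\left(Y,E \right)} = \sqrt{E^{2} + Y^{2}}$
$\frac{k{\left(167,-135 \right)}}{-5846} + \frac{w{\left(4 \right)}}{37523} = \frac{\sqrt{\left(-135\right)^{2} + 167^{2}}}{-5846} + \frac{2 \cdot 4}{37523} = \sqrt{18225 + 27889} \left(- \frac{1}{5846}\right) + 8 \cdot \frac{1}{37523} = \sqrt{46114} \left(- \frac{1}{5846}\right) + \frac{8}{37523} = - \frac{\sqrt{46114}}{5846} + \frac{8}{37523} = \frac{8}{37523} - \frac{\sqrt{46114}}{5846}$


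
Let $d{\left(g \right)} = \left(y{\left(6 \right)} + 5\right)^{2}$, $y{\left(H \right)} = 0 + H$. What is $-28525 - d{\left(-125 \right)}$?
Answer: $-28646$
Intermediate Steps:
$y{\left(H \right)} = H$
$d{\left(g \right)} = 121$ ($d{\left(g \right)} = \left(6 + 5\right)^{2} = 11^{2} = 121$)
$-28525 - d{\left(-125 \right)} = -28525 - 121 = -28646$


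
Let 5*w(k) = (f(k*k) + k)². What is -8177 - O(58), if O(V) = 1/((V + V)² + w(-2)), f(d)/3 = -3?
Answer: -551137982/67401 ≈ -8177.0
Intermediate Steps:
f(d) = -9 (f(d) = 3*(-3) = -9)
w(k) = (-9 + k)²/5
O(V) = 1/(121/5 + 4*V²) (O(V) = 1/((V + V)² + (-9 - 2)²/5) = 1/((2*V)² + (⅕)*(-11)²) = 1/(4*V² + (⅕)*121) = 1/(4*V² + 121/5) = 1/(121/5 + 4*V²))
-8177 - O(58) = -8177 - 5/(121 + 20*58²) = -8177 - 5/(121 + 20*3364) = -8177 - 5/(121 + 67280) = -8177 - 5/67401 = -551137982/67401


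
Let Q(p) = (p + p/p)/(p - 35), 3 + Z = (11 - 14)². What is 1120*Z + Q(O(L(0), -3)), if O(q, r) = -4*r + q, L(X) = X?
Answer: 154547/23 ≈ 6719.4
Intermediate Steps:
O(q, r) = q - 4*r
Z = 6 (Z = -3 + (11 - 14)² = -3 + (-3)² = -3 + 9 = 6)
Q(p) = (1 + p)/(-35 + p) (Q(p) = (p + 1)/(-35 + p) = (1 + p)/(-35 + p))
1120*Z + Q(O(L(0), -3)) = 1120*6 + (1 + (0 - 4*(-3)))/(-35 + (0 - 4*(-3))) = 6720 + (1 + (0 + 12))/(-35 + (0 + 12)) = 6720 + (1 + 12)/(-35 + 12) = 6720 + 13/(-23) = 6720 - 1/23*13 = 6720 - 13/23 = 154547/23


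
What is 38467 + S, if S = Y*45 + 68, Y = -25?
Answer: 37410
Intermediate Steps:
S = -1057 (S = -25*45 + 68 = -1125 + 68 = -1057)
38467 + S = 38467 - 1057 = 37410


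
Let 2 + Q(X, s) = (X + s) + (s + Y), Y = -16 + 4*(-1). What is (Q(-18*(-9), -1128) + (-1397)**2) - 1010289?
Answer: 939204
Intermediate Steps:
Y = -20 (Y = -16 - 4 = -20)
Q(X, s) = -22 + X + 2*s (Q(X, s) = -2 + ((X + s) + (s - 20)) = -2 + ((X + s) + (-20 + s)) = -2 + (-20 + X + 2*s) = -22 + X + 2*s)
(Q(-18*(-9), -1128) + (-1397)**2) - 1010289 = ((-22 - 18*(-9) + 2*(-1128)) + (-1397)**2) - 1010289 = ((-22 + 162 - 2256) + 1951609) - 1010289 = (-2116 + 1951609) - 1010289 = 1949493 - 1010289 = 939204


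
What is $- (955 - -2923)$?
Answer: $-3878$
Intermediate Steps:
$- (955 - -2923) = - (955 + 2923) = \left(-1\right) 3878 = -3878$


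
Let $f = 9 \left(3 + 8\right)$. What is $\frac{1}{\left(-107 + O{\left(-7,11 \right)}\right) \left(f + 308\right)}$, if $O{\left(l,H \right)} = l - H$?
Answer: $- \frac{1}{50875} \approx -1.9656 \cdot 10^{-5}$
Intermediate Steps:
$f = 99$ ($f = 9 \cdot 11 = 99$)
$\frac{1}{\left(-107 + O{\left(-7,11 \right)}\right) \left(f + 308\right)} = \frac{1}{\left(-107 - 18\right) \left(99 + 308\right)} = \frac{1}{\left(-107 - 18\right) 407} = \frac{1}{-107 - 18} \cdot \frac{1}{407} = \frac{1}{-125} \cdot \frac{1}{407} = \left(- \frac{1}{125}\right) \frac{1}{407} = - \frac{1}{50875}$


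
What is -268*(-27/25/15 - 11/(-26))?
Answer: -152894/1625 ≈ -94.089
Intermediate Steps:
-268*(-27/25/15 - 11/(-26)) = -268*(-27*1/25*(1/15) - 11*(-1/26)) = -268*(-27/25*1/15 + 11/26) = -268*(-9/125 + 11/26) = -268*1141/3250 = -152894/1625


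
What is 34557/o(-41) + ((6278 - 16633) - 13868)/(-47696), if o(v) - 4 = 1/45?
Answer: 74174764603/8632976 ≈ 8592.0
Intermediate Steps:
o(v) = 181/45 (o(v) = 4 + 1/45 = 181/45)
34557/o(-41) + ((6278 - 16633) - 13868)/(-47696) = 34557/(181/45) + ((6278 - 16633) - 13868)/(-47696) = 34557*(45/181) + (-10355 - 13868)*(-1/47696) = 1555065/181 - 24223*(-1/47696) = 1555065/181 + 24223/47696 = 74174764603/8632976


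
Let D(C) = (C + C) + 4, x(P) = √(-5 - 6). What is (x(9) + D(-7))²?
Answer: (10 - I*√11)² ≈ 89.0 - 66.333*I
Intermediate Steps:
x(P) = I*√11 (x(P) = √(-11) = I*√11)
D(C) = 4 + 2*C (D(C) = 2*C + 4 = 4 + 2*C)
(x(9) + D(-7))² = (I*√11 + (4 + 2*(-7)))² = (I*√11 + (4 - 14))² = (I*√11 - 10)² = (-10 + I*√11)²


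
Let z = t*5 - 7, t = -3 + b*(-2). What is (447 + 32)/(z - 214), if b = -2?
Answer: -479/216 ≈ -2.2176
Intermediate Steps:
t = 1 (t = -3 - 2*(-2) = -3 + 4 = 1)
z = -2 (z = 1*5 - 7 = 5 - 7 = -2)
(447 + 32)/(z - 214) = (447 + 32)/(-2 - 214) = 479/(-216) = 479*(-1/216) = -479/216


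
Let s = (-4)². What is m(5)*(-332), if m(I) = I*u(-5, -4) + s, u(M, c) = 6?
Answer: -15272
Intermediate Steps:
s = 16
m(I) = 16 + 6*I (m(I) = I*6 + 16 = 6*I + 16 = 16 + 6*I)
m(5)*(-332) = (16 + 6*5)*(-332) = (16 + 30)*(-332) = 46*(-332) = -15272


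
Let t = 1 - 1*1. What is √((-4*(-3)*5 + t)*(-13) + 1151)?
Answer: √371 ≈ 19.261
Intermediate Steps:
t = 0 (t = 1 - 1 = 0)
√((-4*(-3)*5 + t)*(-13) + 1151) = √((-4*(-3)*5 + 0)*(-13) + 1151) = √((12*5 + 0)*(-13) + 1151) = √((60 + 0)*(-13) + 1151) = √(60*(-13) + 1151) = √(-780 + 1151) = √371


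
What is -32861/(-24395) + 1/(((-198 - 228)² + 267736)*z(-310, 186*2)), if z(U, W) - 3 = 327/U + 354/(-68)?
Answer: 7460660050007/5538568338240 ≈ 1.3470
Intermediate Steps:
z(U, W) = -75/34 + 327/U (z(U, W) = 3 + (327/U + 354/(-68)) = 3 + (327/U + 354*(-1/68)) = 3 + (327/U - 177/34) = 3 + (-177/34 + 327/U) = -75/34 + 327/U)
-32861/(-24395) + 1/(((-198 - 228)² + 267736)*z(-310, 186*2)) = -32861/(-24395) + 1/(((-198 - 228)² + 267736)*(-75/34 + 327/(-310))) = -32861*(-1/24395) + 1/(((-426)² + 267736)*(-75/34 + 327*(-1/310))) = 1933/1435 + 1/((181476 + 267736)*(-75/34 - 327/310)) = 1933/1435 + 1/(449212*(-8592/2635)) = 1933/1435 + (1/449212)*(-2635/8592) = 1933/1435 - 2635/3859629504 = 7460660050007/5538568338240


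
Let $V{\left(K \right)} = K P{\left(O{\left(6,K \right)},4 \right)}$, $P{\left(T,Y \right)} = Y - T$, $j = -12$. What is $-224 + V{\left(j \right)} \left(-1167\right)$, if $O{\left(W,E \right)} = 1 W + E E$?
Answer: $-2044808$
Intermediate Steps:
$O{\left(W,E \right)} = W + E^{2}$
$V{\left(K \right)} = K \left(-2 - K^{2}\right)$ ($V{\left(K \right)} = K \left(4 - \left(6 + K^{2}\right)\right) = K \left(-2 - K^{2}\right)$)
$-224 + V{\left(j \right)} \left(-1167\right) = -224 + \left(-1\right) \left(-12\right) \left(2 + \left(-12\right)^{2}\right) \left(-1167\right) = -224 + \left(-1\right) \left(-12\right) \left(2 + 144\right) \left(-1167\right) = -224 + \left(-1\right) \left(-12\right) 146 \left(-1167\right) = -224 + 1752 \left(-1167\right) = -224 - 2044584 = -2044808$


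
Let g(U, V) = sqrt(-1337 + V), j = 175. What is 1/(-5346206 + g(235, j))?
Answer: -2673103/14290959297799 - I*sqrt(1162)/28581918595598 ≈ -1.8705e-7 - 1.1926e-12*I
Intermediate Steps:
1/(-5346206 + g(235, j)) = 1/(-5346206 + sqrt(-1337 + 175)) = 1/(-5346206 + sqrt(-1162)) = 1/(-5346206 + I*sqrt(1162))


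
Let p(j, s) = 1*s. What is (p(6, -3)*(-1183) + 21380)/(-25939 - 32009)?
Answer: -24929/57948 ≈ -0.43020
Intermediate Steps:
p(j, s) = s
(p(6, -3)*(-1183) + 21380)/(-25939 - 32009) = (-3*(-1183) + 21380)/(-25939 - 32009) = (3549 + 21380)/(-57948) = 24929*(-1/57948) = -24929/57948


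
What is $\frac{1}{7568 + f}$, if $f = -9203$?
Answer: $- \frac{1}{1635} \approx -0.00061162$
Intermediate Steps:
$\frac{1}{7568 + f} = \frac{1}{7568 - 9203} = \frac{1}{-1635} = - \frac{1}{1635}$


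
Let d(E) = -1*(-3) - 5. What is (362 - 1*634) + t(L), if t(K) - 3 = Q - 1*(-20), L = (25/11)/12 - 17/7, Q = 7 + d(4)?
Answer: -244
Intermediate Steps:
d(E) = -2 (d(E) = 3 - 5 = -2)
Q = 5 (Q = 7 - 2 = 5)
L = -2069/924 (L = (25*(1/11))*(1/12) - 17*⅐ = (25/11)*(1/12) - 17/7 = 25/132 - 17/7 = -2069/924 ≈ -2.2392)
t(K) = 28 (t(K) = 3 + (5 - 1*(-20)) = 3 + (5 + 20) = 3 + 25 = 28)
(362 - 1*634) + t(L) = (362 - 1*634) + 28 = (362 - 634) + 28 = -272 + 28 = -244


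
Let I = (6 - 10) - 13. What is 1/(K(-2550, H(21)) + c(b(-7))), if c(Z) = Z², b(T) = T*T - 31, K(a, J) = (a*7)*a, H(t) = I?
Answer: 1/45517824 ≈ 2.1969e-8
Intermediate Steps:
I = -17 (I = -4 - 13 = -17)
H(t) = -17
K(a, J) = 7*a² (K(a, J) = (7*a)*a = 7*a²)
b(T) = -31 + T² (b(T) = T² - 31 = -31 + T²)
1/(K(-2550, H(21)) + c(b(-7))) = 1/(7*(-2550)² + (-31 + (-7)²)²) = 1/(7*6502500 + (-31 + 49)²) = 1/(45517500 + 18²) = 1/(45517500 + 324) = 1/45517824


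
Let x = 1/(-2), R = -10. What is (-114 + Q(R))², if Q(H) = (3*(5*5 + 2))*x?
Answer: 95481/4 ≈ 23870.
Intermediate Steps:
x = -½ (x = 1*(-½) = -½ ≈ -0.50000)
Q(H) = -81/2 (Q(H) = (3*(5*5 + 2))*(-½) = (3*(25 + 2))*(-½) = (3*27)*(-½) = 81*(-½) = -81/2)
(-114 + Q(R))² = (-114 - 81/2)² = (-309/2)² = 95481/4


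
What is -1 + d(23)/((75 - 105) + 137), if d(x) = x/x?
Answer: -106/107 ≈ -0.99065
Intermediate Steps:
d(x) = 1
-1 + d(23)/((75 - 105) + 137) = -1 + 1/((75 - 105) + 137) = -1 + 1/(-30 + 137) = -1 + 1/107 = -106/107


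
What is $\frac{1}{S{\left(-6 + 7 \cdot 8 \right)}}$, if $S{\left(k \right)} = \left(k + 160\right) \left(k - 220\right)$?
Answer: $- \frac{1}{35700} \approx -2.8011 \cdot 10^{-5}$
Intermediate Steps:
$S{\left(k \right)} = \left(-220 + k\right) \left(160 + k\right)$ ($S{\left(k \right)} = \left(160 + k\right) \left(-220 + k\right) = \left(-220 + k\right) \left(160 + k\right)$)
$\frac{1}{S{\left(-6 + 7 \cdot 8 \right)}} = \frac{1}{-35200 + \left(-6 + 7 \cdot 8\right)^{2} - 60 \left(-6 + 7 \cdot 8\right)} = \frac{1}{-35200 + \left(-6 + 56\right)^{2} - 60 \left(-6 + 56\right)} = \frac{1}{-35200 + 50^{2} - 3000} = \frac{1}{-35200 + 2500 - 3000} = \frac{1}{-35700} = - \frac{1}{35700}$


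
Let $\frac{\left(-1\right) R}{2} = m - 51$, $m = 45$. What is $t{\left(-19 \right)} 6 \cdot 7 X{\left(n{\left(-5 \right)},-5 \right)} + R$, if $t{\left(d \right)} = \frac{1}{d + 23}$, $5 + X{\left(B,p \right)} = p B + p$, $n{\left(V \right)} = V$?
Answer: $\frac{339}{2} \approx 169.5$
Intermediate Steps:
$X{\left(B,p \right)} = -5 + p + B p$ ($X{\left(B,p \right)} = -5 + \left(p B + p\right) = -5 + \left(B p + p\right) = -5 + \left(p + B p\right) = -5 + p + B p$)
$t{\left(d \right)} = \frac{1}{23 + d}$
$R = 12$ ($R = - 2 \left(45 - 51\right) = \left(-2\right) \left(-6\right) = 12$)
$t{\left(-19 \right)} 6 \cdot 7 X{\left(n{\left(-5 \right)},-5 \right)} + R = \frac{6 \cdot 7 \left(-5 - 5 - -25\right)}{23 - 19} + 12 = \frac{42 \left(-5 - 5 + 25\right)}{4} + 12 = \frac{42 \cdot 15}{4} + 12 = \frac{1}{4} \cdot 630 + 12 = \frac{315}{2} + 12 = \frac{339}{2}$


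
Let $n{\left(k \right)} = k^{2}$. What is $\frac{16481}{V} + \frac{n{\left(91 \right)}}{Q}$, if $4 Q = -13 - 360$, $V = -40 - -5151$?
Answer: $- \frac{163149351}{1906403} \approx -85.58$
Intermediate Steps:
$V = 5111$ ($V = -40 + 5151 = 5111$)
$Q = - \frac{373}{4}$ ($Q = \frac{-13 - 360}{4} = \frac{1}{4} \left(-373\right) = - \frac{373}{4} \approx -93.25$)
$\frac{16481}{V} + \frac{n{\left(91 \right)}}{Q} = \frac{16481}{5111} + \frac{91^{2}}{- \frac{373}{4}} = 16481 \cdot \frac{1}{5111} + 8281 \left(- \frac{4}{373}\right) = \frac{16481}{5111} - \frac{33124}{373} = - \frac{163149351}{1906403}$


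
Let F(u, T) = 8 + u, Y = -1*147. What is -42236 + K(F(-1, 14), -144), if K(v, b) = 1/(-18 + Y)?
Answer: -6968941/165 ≈ -42236.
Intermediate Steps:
Y = -147
K(v, b) = -1/165 (K(v, b) = 1/(-18 - 147) = 1/(-165) = -1/165)
-42236 + K(F(-1, 14), -144) = -42236 - 1/165 = -6968941/165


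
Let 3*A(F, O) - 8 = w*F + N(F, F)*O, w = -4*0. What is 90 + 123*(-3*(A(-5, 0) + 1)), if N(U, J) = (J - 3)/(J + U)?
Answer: -1263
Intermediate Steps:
w = 0
N(U, J) = (-3 + J)/(J + U)
A(F, O) = 8/3 + O*(-3 + F)/(6*F) (A(F, O) = 8/3 + (0*F + ((-3 + F)/(F + F))*O)/3 = 8/3 + (0 + ((-3 + F)/((2*F)))*O)/3 = 8/3 + (0 + ((1/(2*F))*(-3 + F))*O)/3 = 8/3 + (0 + ((-3 + F)/(2*F))*O)/3 = 8/3 + (0 + O*(-3 + F)/(2*F))/3 = 8/3 + (O*(-3 + F)/(2*F))/3 = 8/3 + O*(-3 + F)/(6*F))
90 + 123*(-3*(A(-5, 0) + 1)) = 90 + 123*(-3*((⅙)*(16*(-5) + 0*(-3 - 5))/(-5) + 1)) = 90 + 123*(-3*((⅙)*(-⅕)*(-80 + 0*(-8)) + 1)) = 90 + 123*(-3*((⅙)*(-⅕)*(-80 + 0) + 1)) = 90 + 123*(-3*((⅙)*(-⅕)*(-80) + 1)) = 90 + 123*(-3*(8/3 + 1)) = 90 + 123*(-3*11/3) = 90 + 123*(-11) = 90 - 1353 = -1263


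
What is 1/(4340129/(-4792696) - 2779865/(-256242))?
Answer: 614045004216/6105462265411 ≈ 0.10057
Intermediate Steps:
1/(4340129/(-4792696) - 2779865/(-256242)) = 1/(4340129*(-1/4792696) - 2779865*(-1/256242)) = 1/(-4340129/4792696 + 2779865/256242) = 1/(6105462265411/614045004216) = 614045004216/6105462265411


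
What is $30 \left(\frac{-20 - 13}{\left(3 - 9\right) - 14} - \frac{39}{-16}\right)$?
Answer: $\frac{981}{8} \approx 122.63$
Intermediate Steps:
$30 \left(\frac{-20 - 13}{\left(3 - 9\right) - 14} - \frac{39}{-16}\right) = 30 \left(- \frac{33}{\left(3 - 9\right) - 14} - - \frac{39}{16}\right) = 30 \left(- \frac{33}{-6 - 14} + \frac{39}{16}\right) = 30 \left(- \frac{33}{-20} + \frac{39}{16}\right) = 30 \left(\left(-33\right) \left(- \frac{1}{20}\right) + \frac{39}{16}\right) = 30 \left(\frac{33}{20} + \frac{39}{16}\right) = 30 \cdot \frac{327}{80} = \frac{981}{8}$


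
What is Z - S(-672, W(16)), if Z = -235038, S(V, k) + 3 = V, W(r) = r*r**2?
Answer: -234363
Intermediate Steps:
W(r) = r**3
S(V, k) = -3 + V
Z - S(-672, W(16)) = -235038 - (-3 - 672) = -235038 - 1*(-675) = -235038 + 675 = -234363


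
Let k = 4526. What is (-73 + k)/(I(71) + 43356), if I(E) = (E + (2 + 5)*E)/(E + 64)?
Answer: 601155/5853628 ≈ 0.10270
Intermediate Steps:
I(E) = 8*E/(64 + E) (I(E) = (E + 7*E)/(64 + E) = (8*E)/(64 + E) = 8*E/(64 + E))
(-73 + k)/(I(71) + 43356) = (-73 + 4526)/(8*71/(64 + 71) + 43356) = 4453/(8*71/135 + 43356) = 4453/(8*71*(1/135) + 43356) = 4453/(568/135 + 43356) = 4453/(5853628/135) = 4453*(135/5853628) = 601155/5853628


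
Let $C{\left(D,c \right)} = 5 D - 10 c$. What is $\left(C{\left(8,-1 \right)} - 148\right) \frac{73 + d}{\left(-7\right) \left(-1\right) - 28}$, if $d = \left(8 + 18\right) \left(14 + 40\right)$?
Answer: $\frac{20678}{3} \approx 6892.7$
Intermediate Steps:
$d = 1404$ ($d = 26 \cdot 54 = 1404$)
$C{\left(D,c \right)} = - 10 c + 5 D$
$\left(C{\left(8,-1 \right)} - 148\right) \frac{73 + d}{\left(-7\right) \left(-1\right) - 28} = \left(\left(\left(-10\right) \left(-1\right) + 5 \cdot 8\right) - 148\right) \frac{73 + 1404}{\left(-7\right) \left(-1\right) - 28} = \left(\left(10 + 40\right) - 148\right) \frac{1477}{7 - 28} = \left(50 - 148\right) \frac{1477}{-21} = - 98 \cdot 1477 \left(- \frac{1}{21}\right) = \left(-98\right) \left(- \frac{211}{3}\right) = \frac{20678}{3}$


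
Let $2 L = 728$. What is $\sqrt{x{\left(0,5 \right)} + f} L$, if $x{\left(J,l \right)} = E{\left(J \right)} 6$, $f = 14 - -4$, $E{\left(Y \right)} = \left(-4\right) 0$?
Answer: $1092 \sqrt{2} \approx 1544.3$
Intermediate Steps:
$L = 364$ ($L = \frac{1}{2} \cdot 728 = 364$)
$E{\left(Y \right)} = 0$
$f = 18$ ($f = 14 + 4 = 18$)
$x{\left(J,l \right)} = 0$ ($x{\left(J,l \right)} = 0 \cdot 6 = 0$)
$\sqrt{x{\left(0,5 \right)} + f} L = \sqrt{0 + 18} \cdot 364 = \sqrt{18} \cdot 364 = 3 \sqrt{2} \cdot 364 = 1092 \sqrt{2}$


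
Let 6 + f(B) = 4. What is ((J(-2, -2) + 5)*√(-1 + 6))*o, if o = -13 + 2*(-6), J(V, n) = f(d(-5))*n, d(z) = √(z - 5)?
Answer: -225*√5 ≈ -503.12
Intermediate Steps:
d(z) = √(-5 + z)
f(B) = -2 (f(B) = -6 + 4 = -2)
J(V, n) = -2*n
o = -25 (o = -13 - 12 = -25)
((J(-2, -2) + 5)*√(-1 + 6))*o = ((-2*(-2) + 5)*√(-1 + 6))*(-25) = ((4 + 5)*√5)*(-25) = (9*√5)*(-25) = -225*√5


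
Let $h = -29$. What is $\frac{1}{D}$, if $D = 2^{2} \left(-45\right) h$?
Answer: $\frac{1}{5220} \approx 0.00019157$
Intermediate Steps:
$D = 5220$ ($D = 2^{2} \left(-45\right) \left(-29\right) = 4 \left(-45\right) \left(-29\right) = \left(-180\right) \left(-29\right) = 5220$)
$\frac{1}{D} = \frac{1}{5220}$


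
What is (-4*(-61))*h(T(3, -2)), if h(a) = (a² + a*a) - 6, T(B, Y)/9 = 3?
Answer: 354288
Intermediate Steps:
T(B, Y) = 27 (T(B, Y) = 9*3 = 27)
h(a) = -6 + 2*a² (h(a) = (a² + a²) - 6 = 2*a² - 6 = -6 + 2*a²)
(-4*(-61))*h(T(3, -2)) = (-4*(-61))*(-6 + 2*27²) = 244*(-6 + 2*729) = 244*(-6 + 1458) = 244*1452 = 354288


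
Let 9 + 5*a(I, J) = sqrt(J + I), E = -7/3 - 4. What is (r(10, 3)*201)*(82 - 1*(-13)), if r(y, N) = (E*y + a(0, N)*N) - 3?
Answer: -1369748 + 11457*sqrt(3) ≈ -1.3499e+6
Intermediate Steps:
E = -19/3 (E = -7*1/3 - 4 = -7/3 - 4 = -19/3 ≈ -6.3333)
a(I, J) = -9/5 + sqrt(I + J)/5 (a(I, J) = -9/5 + sqrt(J + I)/5 = -9/5 + sqrt(I + J)/5)
r(y, N) = -3 - 19*y/3 + N*(-9/5 + sqrt(N)/5) (r(y, N) = (-19*y/3 + (-9/5 + sqrt(0 + N)/5)*N) - 3 = (-19*y/3 + (-9/5 + sqrt(N)/5)*N) - 3 = (-19*y/3 + N*(-9/5 + sqrt(N)/5)) - 3 = -3 - 19*y/3 + N*(-9/5 + sqrt(N)/5))
(r(10, 3)*201)*(82 - 1*(-13)) = ((-3 - 19/3*10 + (1/5)*3*(-9 + sqrt(3)))*201)*(82 - 1*(-13)) = ((-3 - 190/3 + (-27/5 + 3*sqrt(3)/5))*201)*(82 + 13) = ((-1076/15 + 3*sqrt(3)/5)*201)*95 = (-72092/5 + 603*sqrt(3)/5)*95 = -1369748 + 11457*sqrt(3)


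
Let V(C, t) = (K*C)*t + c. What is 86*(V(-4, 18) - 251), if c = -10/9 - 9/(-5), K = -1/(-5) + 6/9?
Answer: -1210192/45 ≈ -26893.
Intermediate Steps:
K = 13/15 (K = -1*(-⅕) + 6*(⅑) = ⅕ + ⅔ = 13/15 ≈ 0.86667)
c = 31/45 (c = -10*⅑ - 9*(-⅕) = -10/9 + 9/5 = 31/45 ≈ 0.68889)
V(C, t) = 31/45 + 13*C*t/15 (V(C, t) = (13*C/15)*t + 31/45 = 13*C*t/15 + 31/45 = 31/45 + 13*C*t/15)
86*(V(-4, 18) - 251) = 86*((31/45 + (13/15)*(-4)*18) - 251) = 86*((31/45 - 312/5) - 251) = 86*(-2777/45 - 251) = 86*(-14072/45) = -1210192/45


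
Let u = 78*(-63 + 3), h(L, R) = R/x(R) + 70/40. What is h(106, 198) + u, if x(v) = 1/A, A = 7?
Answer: -13169/4 ≈ -3292.3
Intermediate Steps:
x(v) = 1/7
h(L, R) = 7/4 + 7*R (h(L, R) = R/(1/7) + 70/40 = R*7 + 70*(1/40) = 7*R + 7/4 = 7/4 + 7*R)
u = -4680 (u = 78*(-60) = -4680)
h(106, 198) + u = (7/4 + 7*198) - 4680 = (7/4 + 1386) - 4680 = 5551/4 - 4680 = -13169/4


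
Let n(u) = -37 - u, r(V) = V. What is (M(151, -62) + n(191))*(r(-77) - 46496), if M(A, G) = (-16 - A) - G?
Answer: 15508809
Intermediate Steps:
M(A, G) = -16 - A - G
(M(151, -62) + n(191))*(r(-77) - 46496) = ((-16 - 1*151 - 1*(-62)) + (-37 - 1*191))*(-77 - 46496) = ((-16 - 151 + 62) + (-37 - 191))*(-46573) = (-105 - 228)*(-46573) = -333*(-46573) = 15508809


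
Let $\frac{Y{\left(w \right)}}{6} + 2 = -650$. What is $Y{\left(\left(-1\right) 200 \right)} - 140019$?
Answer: $-143931$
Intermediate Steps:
$Y{\left(w \right)} = -3912$ ($Y{\left(w \right)} = -12 + 6 \left(-650\right) = -12 - 3900 = -3912$)
$Y{\left(\left(-1\right) 200 \right)} - 140019 = -3912 - 140019 = -143931$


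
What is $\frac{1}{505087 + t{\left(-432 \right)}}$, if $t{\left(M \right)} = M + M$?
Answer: $\frac{1}{504223} \approx 1.9832 \cdot 10^{-6}$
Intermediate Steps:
$t{\left(M \right)} = 2 M$
$\frac{1}{505087 + t{\left(-432 \right)}} = \frac{1}{505087 + 2 \left(-432\right)} = \frac{1}{505087 - 864} = \frac{1}{504223}$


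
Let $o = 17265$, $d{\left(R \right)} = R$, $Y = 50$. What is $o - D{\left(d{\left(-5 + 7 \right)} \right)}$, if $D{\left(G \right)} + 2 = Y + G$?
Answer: $17215$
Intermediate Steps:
$D{\left(G \right)} = 48 + G$ ($D{\left(G \right)} = -2 + \left(50 + G\right) = 48 + G$)
$o - D{\left(d{\left(-5 + 7 \right)} \right)} = 17265 - \left(48 + \left(-5 + 7\right)\right) = 17265 - \left(48 + 2\right) = 17265 - 50 = 17215$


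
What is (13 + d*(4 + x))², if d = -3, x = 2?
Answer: 25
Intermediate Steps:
(13 + d*(4 + x))² = (13 - 3*(4 + 2))² = (13 - 3*6)² = (13 - 18)² = (-5)² = 25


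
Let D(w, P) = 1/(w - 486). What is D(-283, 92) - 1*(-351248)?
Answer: 270109711/769 ≈ 3.5125e+5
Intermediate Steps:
D(w, P) = 1/(-486 + w)
D(-283, 92) - 1*(-351248) = 1/(-486 - 283) - 1*(-351248) = 1/(-769) + 351248 = -1/769 + 351248 = 270109711/769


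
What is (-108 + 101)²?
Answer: 49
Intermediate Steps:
(-108 + 101)² = (-7)² = 49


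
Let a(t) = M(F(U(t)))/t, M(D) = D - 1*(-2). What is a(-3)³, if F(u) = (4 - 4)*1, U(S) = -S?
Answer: -8/27 ≈ -0.29630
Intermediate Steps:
F(u) = 0 (F(u) = 0*1 = 0)
M(D) = 2 + D (M(D) = D + 2 = 2 + D)
a(t) = 2/t (a(t) = (2 + 0)/t = 2/t)
a(-3)³ = (2/(-3))³ = (2*(-⅓))³ = (-⅔)³ = -8/27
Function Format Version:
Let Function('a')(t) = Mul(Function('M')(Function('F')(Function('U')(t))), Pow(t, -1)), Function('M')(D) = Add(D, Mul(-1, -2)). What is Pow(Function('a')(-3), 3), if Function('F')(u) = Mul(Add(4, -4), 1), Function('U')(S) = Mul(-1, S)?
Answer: Rational(-8, 27) ≈ -0.29630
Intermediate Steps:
Function('F')(u) = 0 (Function('F')(u) = Mul(0, 1) = 0)
Function('M')(D) = Add(2, D) (Function('M')(D) = Add(D, 2) = Add(2, D))
Function('a')(t) = Mul(2, Pow(t, -1)) (Function('a')(t) = Mul(Add(2, 0), Pow(t, -1)) = Mul(2, Pow(t, -1)))
Pow(Function('a')(-3), 3) = Pow(Mul(2, Pow(-3, -1)), 3) = Pow(Mul(2, Rational(-1, 3)), 3) = Pow(Rational(-2, 3), 3) = Rational(-8, 27)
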